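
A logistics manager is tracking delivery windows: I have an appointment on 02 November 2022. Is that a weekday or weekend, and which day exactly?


Date: 2022-11-02
January 1, 2022 is a Saturday
Day of year: 306
Offset from Jan 1: 305 days
305 mod 7 = 4
Result: Wednesday

Wednesday


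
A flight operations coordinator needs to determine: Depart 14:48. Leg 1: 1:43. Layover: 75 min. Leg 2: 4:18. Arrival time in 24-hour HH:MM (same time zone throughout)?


Depart: 14:48
Leg 1: +103 min -> 16:31
Layover: +75 min -> 17:46
Leg 2: +258 min -> 22:04
Total travel: 436 minutes = 7h 16m
Arrival: 22:04

22:04


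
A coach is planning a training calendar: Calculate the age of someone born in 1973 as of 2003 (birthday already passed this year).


Birth year: 1973
Current year: 2003
Age = current year - birth year
Age = 2003 - 1973 = 30

30


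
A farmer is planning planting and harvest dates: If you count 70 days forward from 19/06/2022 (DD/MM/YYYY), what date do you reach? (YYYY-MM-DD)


Start: 2022-06-19
Adding 70 days
Days remaining in June: 11
After June: 59 days still to add
July 2022: 31 days, 28 remaining
August 2022 has 31 days, need 28
Result: 2022-08-28

2022-08-28


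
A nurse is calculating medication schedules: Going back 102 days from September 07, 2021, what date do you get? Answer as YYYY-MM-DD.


Start: 2021-09-07
Subtracting 102 days
Days already passed in September: 7
After going back through September: 95 more days to subtract
August 2021: 31 days, 64 remaining
July 2021: 31 days, 33 remaining
June 2021: 30 days, 3 remaining
May 2021 has 31 days, need 3
Result: 2021-05-28

2021-05-28


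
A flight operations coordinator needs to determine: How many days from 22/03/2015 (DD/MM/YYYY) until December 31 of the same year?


Start: March 22, 2015
End: December 31, 2015
Days left in March: 9
April: 30
May: 31
June: 30
July: 31
... plus remaining months
Sum of remaining months: 275
Total: 9 + 275 = 284

284


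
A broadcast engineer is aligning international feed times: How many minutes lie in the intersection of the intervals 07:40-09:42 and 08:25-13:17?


Interval A: [460, 582] minutes from midnight
Interval B: [505, 797] minutes from midnight
Overlap start = max(460, 505) = 505
Overlap end = min(582, 797) = 582
Overlap = 582 - 505 = 77 minutes

77


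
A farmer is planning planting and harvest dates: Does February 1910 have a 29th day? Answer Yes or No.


Year: 1910
Divisible by 4? 1910 / 4 = 477.5 -> No
Not divisible by 4, so NOT a leap year

No


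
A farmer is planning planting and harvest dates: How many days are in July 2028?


Month: July
Year: 2028
July is a 31-day month
Total: 31 days

31


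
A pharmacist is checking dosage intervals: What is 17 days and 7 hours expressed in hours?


Days: 17
Extra hours: 7
Hours per day: 24
Days to hours: 17 x 24 = 408
Total: 408 + 7 = 415

415


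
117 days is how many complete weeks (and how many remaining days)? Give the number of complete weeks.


Total days: 117
Days per week: 7
Division: 117 / 7 = 16 remainder 5
Complete weeks: 16
Remaining days: 5

16


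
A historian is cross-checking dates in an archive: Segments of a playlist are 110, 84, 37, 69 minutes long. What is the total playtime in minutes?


Durations: 110, 84, 37, 69
Running sum: 110
+ 84 = 194
+ 37 = 231
+ 69 = 300
Total duration: 300 minutes
That is 5 hours and 0 minutes

300


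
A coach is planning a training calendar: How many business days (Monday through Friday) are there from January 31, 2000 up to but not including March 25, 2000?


Start: 2000-01-31 (Monday)
End (exclusive): 2000-03-25 (Saturday)
Total calendar days: 54
Full weeks: 54 // 7 = 7 -> 35 weekdays
Remaining 5 days starting on Monday:
  Mon(w), Tue(w), Wed(w), Thu(w), Fri(w) -> 5 weekdays
Total business days: 35 + 5 = 40

40


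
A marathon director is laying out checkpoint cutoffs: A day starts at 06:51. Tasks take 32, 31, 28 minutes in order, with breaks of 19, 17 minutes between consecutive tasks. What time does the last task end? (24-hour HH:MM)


Start: 06:51 = 411 min from midnight
  after task 1 (32 min): 07:23
  after break (19 min): 07:42
  after task 2 (31 min): 08:13
  after break (17 min): 08:30
  after task 3 (28 min): 08:58
Total elapsed: 127 minutes
End time: 08:58

08:58


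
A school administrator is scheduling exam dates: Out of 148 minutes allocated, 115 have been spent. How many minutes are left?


Total budget: 148 minutes
Time used: 115 minutes
Remaining: 148 - 115 = 33 minutes
Percent used: 77.7%
Percent remaining: 22.3%

33


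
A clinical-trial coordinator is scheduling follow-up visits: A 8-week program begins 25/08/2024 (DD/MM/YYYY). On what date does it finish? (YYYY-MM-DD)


Start: 2024-08-25
Weeks to add: 8
Convert to days: 8 x 7 = 56 days
Add 56 days to 2024-08-25
Result: 2024-10-20

2024-10-20


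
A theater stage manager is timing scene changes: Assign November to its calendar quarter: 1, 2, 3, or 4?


Month: November (month 11)
Q1: January-March (months 1-3)
Q2: April-June (months 4-6)
Q3: July-September (months 7-9)
Q4: October-December (months 10-12)
Month 11 falls in Q4

4


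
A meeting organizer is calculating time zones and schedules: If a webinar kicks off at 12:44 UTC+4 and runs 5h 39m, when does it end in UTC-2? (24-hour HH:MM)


Start: 12:44 in UTC+4
Step 1 - add duration:
  minutes: 44 + 39 = 83 (carry 1h)
  hours: 12 + 5 + 1 = 18
  end in UTC+4: 18:23
Step 2 - convert UTC+4 -> UTC-2:
  offset difference: -2 - (4) = -6 hours
  18 + (-6) = 12 -> mod 24 = 12
Result: 12:23 in UTC-2

12:23


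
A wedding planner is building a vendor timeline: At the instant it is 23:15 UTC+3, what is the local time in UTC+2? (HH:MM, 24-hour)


Local time: 23:15 at UTC+3 (offset 3h)
Target zone: UTC+2 (offset 2h)
Difference: 2 - (3) = -1 hours
Calculation: 23 + (-1) = 22
Result: 22:15

22:15


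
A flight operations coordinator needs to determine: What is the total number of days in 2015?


Year: 2015
Check leap year rules:
Divisible by 4? No
2015 is not a leap year
Days: 365

365


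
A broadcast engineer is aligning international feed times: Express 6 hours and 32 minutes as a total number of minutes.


Hours: 6
Extra minutes: 32
Minutes per hour: 60
Hours to minutes: 6 x 60 = 360
Total: 360 + 32 = 392

392


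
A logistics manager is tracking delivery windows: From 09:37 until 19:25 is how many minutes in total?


Start time: 09:37 = 577 minutes from midnight
End time: 19:25 = 1165 minutes from midnight
Difference: 1165 - 577 = 588 minutes
That is 9 hours and 48 minutes

588


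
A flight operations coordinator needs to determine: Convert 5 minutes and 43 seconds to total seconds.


Minutes: 5
Extra seconds: 43
Seconds per minute: 60
Minutes to seconds: 5 x 60 = 300
Total: 300 + 43 = 343

343


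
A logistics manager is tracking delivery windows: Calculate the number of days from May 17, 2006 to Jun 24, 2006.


Start date: 2006-05-17
End date: 2006-06-24
May 2006: +15 days
Jun 2006: +23 days
Total: 38 days

38


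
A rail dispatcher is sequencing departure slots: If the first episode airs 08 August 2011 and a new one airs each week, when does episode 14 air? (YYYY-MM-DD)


First occurrence: 2011-08-08 (occurrence 1)
Each occurrence is 7 days after the previous.
Occurrence 14 is 13 weeks after the first.
13 weeks = 91 days
2011-08-08 + 91 days = 2011-11-07

2011-11-07


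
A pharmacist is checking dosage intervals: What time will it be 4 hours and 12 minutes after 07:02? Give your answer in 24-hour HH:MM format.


Start time: 07:02
Adding: 4 hours 12 minutes
Minutes: 2 + 12 = 14
Hours: 7 + 4 + 0 = 11
Result: 11:14

11:14


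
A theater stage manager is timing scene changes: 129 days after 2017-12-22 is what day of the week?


Start: 2017-12-22 (Friday)
Step 1 - find target date: add 129 days
  2017-12-22 + 129 days = 2018-04-30
Step 2 - day of week:
  129 mod 7 = 3
  Friday + 3 days -> Monday
Result: Monday (2018-04-30)

Monday


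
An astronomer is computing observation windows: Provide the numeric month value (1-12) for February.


Calendar month order:
1. January
2. February <--
3. March
February is month number 2

2


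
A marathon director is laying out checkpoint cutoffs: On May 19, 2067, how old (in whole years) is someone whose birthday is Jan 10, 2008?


Birth: 2008-01-10
Reference: 2067-05-19
Year difference: 2067 - 2008 = 59
Has birthday (01-10) occurred by 05-19? Yes
Age in full years: 59

59


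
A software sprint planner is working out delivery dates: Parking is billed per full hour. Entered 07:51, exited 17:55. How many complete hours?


Start: 07:51
End: 17:55
Hour difference: 17 - 7 = 10 hours
Minute difference: 55 - 51 = 4 minutes
Total minutes: 604
Complete hours: 604 / 60 = 10 (remainder 4)

10


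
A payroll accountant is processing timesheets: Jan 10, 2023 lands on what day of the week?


Date: 2023-01-10
January 1, 2023 is a Sunday
Day of year: 10
Offset from Jan 1: 9 days
9 mod 7 = 2
Result: Tuesday

Tuesday


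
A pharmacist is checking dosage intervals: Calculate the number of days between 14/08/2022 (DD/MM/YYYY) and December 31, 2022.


Start: August 14, 2022
End: December 31, 2022
Days left in August: 17
September: 30
October: 31
November: 30
December: 31
Sum of remaining months: 122
Total: 17 + 122 = 139

139


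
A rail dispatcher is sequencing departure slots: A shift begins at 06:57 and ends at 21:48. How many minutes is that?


Start time: 06:57 = 417 minutes from midnight
End time: 21:48 = 1308 minutes from midnight
Difference: 1308 - 417 = 891 minutes
That is 14 hours and 51 minutes

891


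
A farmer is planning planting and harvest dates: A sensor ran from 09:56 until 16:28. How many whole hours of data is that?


Start: 09:56
End: 16:28
Hour difference: 16 - 9 = 7 hours
Minute difference: 28 - 56 = -28 minutes
Total minutes: 392
Complete hours: 392 / 60 = 6 (remainder 32)

6


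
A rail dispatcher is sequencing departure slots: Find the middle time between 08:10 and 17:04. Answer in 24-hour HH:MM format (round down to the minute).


Start time: 08:10 = 490 minutes from midnight
End time: 17:04 = 1024 minutes from midnight
Sum: 490 + 1024 = 1514
Midpoint: 1514 / 2 = 757 minutes
Convert: 757 / 60 = 12 hours, 37 minutes
Result: 12:37

12:37


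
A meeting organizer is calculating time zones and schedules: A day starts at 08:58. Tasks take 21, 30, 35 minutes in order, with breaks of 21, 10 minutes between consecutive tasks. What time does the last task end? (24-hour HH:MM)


Start: 08:58 = 538 min from midnight
  after task 1 (21 min): 09:19
  after break (21 min): 09:40
  after task 2 (30 min): 10:10
  after break (10 min): 10:20
  after task 3 (35 min): 10:55
Total elapsed: 117 minutes
End time: 10:55

10:55


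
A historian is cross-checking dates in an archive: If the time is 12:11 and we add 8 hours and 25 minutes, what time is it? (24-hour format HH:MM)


Start time: 12:11
Adding: 8 hours 25 minutes
Minutes: 11 + 25 = 36
Hours: 12 + 8 + 0 = 20
Result: 20:36

20:36


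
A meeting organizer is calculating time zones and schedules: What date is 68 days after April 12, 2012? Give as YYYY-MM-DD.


Start: 2012-04-12
Adding 68 days
Days remaining in April: 18
After April: 50 days still to add
May 2012: 31 days, 19 remaining
June 2012 has 30 days, need 19
Result: 2012-06-19

2012-06-19


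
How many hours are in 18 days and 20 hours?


Days: 18
Extra hours: 20
Hours per day: 24
Days to hours: 18 x 24 = 432
Total: 432 + 20 = 452

452


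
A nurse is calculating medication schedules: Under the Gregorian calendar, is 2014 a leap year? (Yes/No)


Year: 2014
Divisible by 4? 2014 / 4 = 503.5 -> No
Not divisible by 4, so NOT a leap year

No


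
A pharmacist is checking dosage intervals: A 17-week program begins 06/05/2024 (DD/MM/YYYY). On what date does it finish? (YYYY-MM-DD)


Start: 2024-05-06
Weeks to add: 17
Convert to days: 17 x 7 = 119 days
Add 119 days to 2024-05-06
Result: 2024-09-02

2024-09-02


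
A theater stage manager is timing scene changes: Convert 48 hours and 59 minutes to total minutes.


Hours: 48
Minutes: 59
Convert hours to minutes: 48 x 60 = 2880
Add remaining minutes: 2880 + 59 = 2939

2939


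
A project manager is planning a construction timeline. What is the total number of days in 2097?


Year: 2097
Check leap year rules:
Divisible by 4? No
2097 is not a leap year
Days: 365

365


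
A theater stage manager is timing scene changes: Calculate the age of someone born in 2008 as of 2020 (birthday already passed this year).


Birth year: 2008
Current year: 2020
Age = current year - birth year
Age = 2020 - 2008 = 12

12


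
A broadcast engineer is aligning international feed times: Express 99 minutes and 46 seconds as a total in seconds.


Minutes: 99
Seconds: 46
Convert minutes to seconds: 99 x 60 = 5940
Add remaining seconds: 5940 + 46 = 5986

5986


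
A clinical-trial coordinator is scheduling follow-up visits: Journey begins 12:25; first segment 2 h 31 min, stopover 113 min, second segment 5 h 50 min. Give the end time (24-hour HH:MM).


Depart: 12:25
Leg 1: +151 min -> 14:56
Layover: +113 min -> 16:49
Leg 2: +350 min -> 22:39
Total travel: 614 minutes = 10h 14m
Arrival: 22:39

22:39


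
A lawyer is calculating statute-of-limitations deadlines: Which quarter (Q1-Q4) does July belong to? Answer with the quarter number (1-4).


Month: July (month 7)
Q1: January-March (months 1-3)
Q2: April-June (months 4-6)
Q3: July-September (months 7-9)
Q4: October-December (months 10-12)
Month 7 falls in Q3

3


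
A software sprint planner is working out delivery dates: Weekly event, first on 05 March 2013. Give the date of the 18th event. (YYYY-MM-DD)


First occurrence: 2013-03-05 (occurrence 1)
Each occurrence is 7 days after the previous.
Occurrence 18 is 17 weeks after the first.
17 weeks = 119 days
2013-03-05 + 119 days = 2013-07-02

2013-07-02


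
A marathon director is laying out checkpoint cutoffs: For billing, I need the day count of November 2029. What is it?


Month: November
Year: 2029
November is a 30-day month
Total: 30 days

30


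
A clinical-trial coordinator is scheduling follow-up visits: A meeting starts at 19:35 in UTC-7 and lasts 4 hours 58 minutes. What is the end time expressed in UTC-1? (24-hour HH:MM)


Start: 19:35 in UTC-7
Step 1 - add duration:
  minutes: 35 + 58 = 93 (carry 1h)
  hours: 19 + 4 + 1 = 24
  end in UTC-7: 00:33
Step 2 - convert UTC-7 -> UTC-1:
  offset difference: -1 - (-7) = 6 hours
  0 + (6) = 6 -> mod 24 = 6
Result: 06:33 in UTC-1

06:33


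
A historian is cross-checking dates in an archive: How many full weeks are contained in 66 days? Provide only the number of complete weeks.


Total days: 66
Days per week: 7
Division: 66 / 7 = 9 remainder 3
Complete weeks: 9
Remaining days: 3

9


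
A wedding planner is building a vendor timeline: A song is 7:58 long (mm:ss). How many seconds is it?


Minutes: 7
Extra seconds: 58
Seconds per minute: 60
Minutes to seconds: 7 x 60 = 420
Total: 420 + 58 = 478

478


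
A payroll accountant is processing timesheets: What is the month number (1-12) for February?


Calendar month order:
1. January
2. February <--
3. March
February is month number 2

2


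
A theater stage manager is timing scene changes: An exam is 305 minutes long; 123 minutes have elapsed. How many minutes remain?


Total budget: 305 minutes
Time used: 123 minutes
Remaining: 305 - 123 = 182 minutes
Percent used: 40.3%
Percent remaining: 59.7%

182


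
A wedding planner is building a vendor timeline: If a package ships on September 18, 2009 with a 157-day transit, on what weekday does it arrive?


Start: 2009-09-18 (Friday)
Step 1 - find target date: add 157 days
  2009-09-18 + 157 days = 2010-02-22
Step 2 - day of week:
  157 mod 7 = 3
  Friday + 3 days -> Monday
Result: Monday (2010-02-22)

Monday


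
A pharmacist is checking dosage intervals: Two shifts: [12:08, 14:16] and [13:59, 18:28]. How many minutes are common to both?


Interval A: [728, 856] minutes from midnight
Interval B: [839, 1108] minutes from midnight
Overlap start = max(728, 839) = 839
Overlap end = min(856, 1108) = 856
Overlap = 856 - 839 = 17 minutes

17


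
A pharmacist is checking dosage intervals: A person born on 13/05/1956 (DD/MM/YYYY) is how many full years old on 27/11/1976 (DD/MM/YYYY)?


Birth: 1956-05-13
Reference: 1976-11-27
Year difference: 1976 - 1956 = 20
Has birthday (05-13) occurred by 11-27? Yes
Age in full years: 20

20


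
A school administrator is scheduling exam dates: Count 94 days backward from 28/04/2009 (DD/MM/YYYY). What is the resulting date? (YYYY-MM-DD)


Start: 2009-04-28
Subtracting 94 days
Days already passed in April: 28
After going back through April: 66 more days to subtract
March 2009: 31 days, 35 remaining
February 2009: 28 days, 7 remaining
January 2009 has 31 days, need 7
Result: 2009-01-24

2009-01-24


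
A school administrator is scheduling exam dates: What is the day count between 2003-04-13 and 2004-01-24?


Start date: 2003-04-13
End date: 2004-01-24
Apr 2003: +18 days
May 2003: +31 days
Jun 2003: +30 days
... (7 more months)
Total: 286 days

286


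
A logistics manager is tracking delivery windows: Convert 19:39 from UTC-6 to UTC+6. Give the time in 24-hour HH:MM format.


Local time: 19:39 at UTC-6 (offset -6h)
Target zone: UTC+6 (offset 6h)
Difference: 6 - (-6) = 12 hours
Calculation: 19 + (12) = 31
Wraparound: (31) mod 24 = 7
Result: 07:39

07:39


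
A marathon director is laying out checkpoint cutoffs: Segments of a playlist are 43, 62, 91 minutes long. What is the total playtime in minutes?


Durations: 43, 62, 91
Running sum: 43
+ 62 = 105
+ 91 = 196
Total duration: 196 minutes
That is 3 hours and 16 minutes

196


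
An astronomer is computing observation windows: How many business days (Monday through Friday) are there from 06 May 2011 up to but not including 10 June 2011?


Start: 2011-05-06 (Friday)
End (exclusive): 2011-06-10 (Friday)
Total calendar days: 35
Full weeks: 35 // 7 = 5 -> 25 weekdays
Remaining 0 days starting on Friday:
Total business days: 25 + 0 = 25

25


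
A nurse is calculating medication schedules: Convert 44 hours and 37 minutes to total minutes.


Hours: 44
Extra minutes: 37
Minutes per hour: 60
Hours to minutes: 44 x 60 = 2640
Total: 2640 + 37 = 2677

2677


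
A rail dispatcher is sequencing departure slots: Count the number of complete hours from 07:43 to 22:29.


Start: 07:43
End: 22:29
Hour difference: 22 - 7 = 15 hours
Minute difference: 29 - 43 = -14 minutes
Total minutes: 886
Complete hours: 886 / 60 = 14 (remainder 46)

14


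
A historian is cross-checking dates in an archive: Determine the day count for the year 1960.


Year: 1960
Check leap year rules:
Divisible by 4? Yes
Divisible by 100? No
1960 is a leap year
Days: 366

366


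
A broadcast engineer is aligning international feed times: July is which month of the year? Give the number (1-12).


Calendar month order:
6. June
7. July <--
8. August
July is month number 7

7


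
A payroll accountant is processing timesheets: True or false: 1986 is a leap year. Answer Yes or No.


Year: 1986
Divisible by 4? 1986 / 4 = 496.5 -> No
Not divisible by 4, so NOT a leap year

No


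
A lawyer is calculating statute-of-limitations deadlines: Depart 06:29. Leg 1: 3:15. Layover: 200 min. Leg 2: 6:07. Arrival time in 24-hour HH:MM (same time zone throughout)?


Depart: 06:29
Leg 1: +195 min -> 09:44
Layover: +200 min -> 13:04
Leg 2: +367 min -> 19:11
Total travel: 762 minutes = 12h 42m
Arrival: 19:11

19:11


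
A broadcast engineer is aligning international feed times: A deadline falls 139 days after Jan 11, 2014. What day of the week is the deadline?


Start: 2014-01-11 (Saturday)
Step 1 - find target date: add 139 days
  2014-01-11 + 139 days = 2014-05-30
Step 2 - day of week:
  139 mod 7 = 6
  Saturday + 6 days -> Friday
Result: Friday (2014-05-30)

Friday


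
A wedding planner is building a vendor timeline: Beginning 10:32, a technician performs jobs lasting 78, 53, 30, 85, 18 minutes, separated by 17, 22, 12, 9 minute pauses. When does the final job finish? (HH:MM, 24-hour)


Start: 10:32 = 632 min from midnight
  after task 1 (78 min): 11:50
  after break (17 min): 12:07
  after task 2 (53 min): 13:00
  after break (22 min): 13:22
  after task 3 (30 min): 13:52
  after break (12 min): 14:04
  after task 4 (85 min): 15:29
  after break (9 min): 15:38
  after task 5 (18 min): 15:56
Total elapsed: 324 minutes
End time: 15:56

15:56


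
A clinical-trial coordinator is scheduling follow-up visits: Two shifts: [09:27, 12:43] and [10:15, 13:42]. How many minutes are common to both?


Interval A: [567, 763] minutes from midnight
Interval B: [615, 822] minutes from midnight
Overlap start = max(567, 615) = 615
Overlap end = min(763, 822) = 763
Overlap = 763 - 615 = 148 minutes

148


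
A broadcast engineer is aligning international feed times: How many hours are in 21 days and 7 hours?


Days: 21
Extra hours: 7
Hours per day: 24
Days to hours: 21 x 24 = 504
Total: 504 + 7 = 511

511


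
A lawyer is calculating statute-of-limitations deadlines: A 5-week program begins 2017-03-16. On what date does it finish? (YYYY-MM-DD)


Start: 2017-03-16
Weeks to add: 5
Convert to days: 5 x 7 = 35 days
Add 35 days to 2017-03-16
Result: 2017-04-20

2017-04-20


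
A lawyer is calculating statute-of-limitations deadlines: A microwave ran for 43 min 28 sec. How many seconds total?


Minutes: 43
Extra seconds: 28
Seconds per minute: 60
Minutes to seconds: 43 x 60 = 2580
Total: 2580 + 28 = 2608

2608


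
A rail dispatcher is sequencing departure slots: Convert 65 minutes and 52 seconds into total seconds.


Minutes: 65
Seconds: 52
Convert minutes to seconds: 65 x 60 = 3900
Add remaining seconds: 3900 + 52 = 3952

3952


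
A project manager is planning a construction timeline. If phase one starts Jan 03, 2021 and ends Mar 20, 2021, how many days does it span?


Start date: 2021-01-03
End date: 2021-03-20
Jan 2021: +29 days
Feb 2021: +28 days
Mar 2021: +19 days
Total: 76 days

76


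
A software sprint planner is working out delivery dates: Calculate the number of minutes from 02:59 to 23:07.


Start time: 02:59 = 179 minutes from midnight
End time: 23:07 = 1387 minutes from midnight
Difference: 1387 - 179 = 1208 minutes
That is 20 hours and 8 minutes

1208


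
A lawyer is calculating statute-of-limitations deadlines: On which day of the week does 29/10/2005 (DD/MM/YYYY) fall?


Date: 2005-10-29
January 1, 2005 is a Saturday
Day of year: 302
Offset from Jan 1: 301 days
301 mod 7 = 0
Result: Saturday

Saturday


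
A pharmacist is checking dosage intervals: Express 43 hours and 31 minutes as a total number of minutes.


Hours: 43
Extra minutes: 31
Minutes per hour: 60
Hours to minutes: 43 x 60 = 2580
Total: 2580 + 31 = 2611

2611


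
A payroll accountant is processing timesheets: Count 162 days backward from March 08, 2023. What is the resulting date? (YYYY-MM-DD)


Start: 2023-03-08
Subtracting 162 days
Days already passed in March: 8
After going back through March: 154 more days to subtract
February 2023: 28 days, 126 remaining
January 2023: 31 days, 95 remaining
December 2022: 31 days, 64 remaining
November 2022: 30 days, 34 remaining
Result: 2022-09-27

2022-09-27


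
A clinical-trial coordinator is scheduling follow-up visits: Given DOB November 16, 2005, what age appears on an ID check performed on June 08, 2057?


Birth: 2005-11-16
Reference: 2057-06-08
Year difference: 2057 - 2005 = 52
Has birthday (11-16) occurred by 06-08? No
Birthday not yet reached this year -> subtract 1
Age in full years: 51

51


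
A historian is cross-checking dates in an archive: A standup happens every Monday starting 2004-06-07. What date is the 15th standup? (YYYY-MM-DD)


First occurrence: 2004-06-07 (occurrence 1)
Each occurrence is 7 days after the previous.
Occurrence 15 is 14 weeks after the first.
14 weeks = 98 days
2004-06-07 + 98 days = 2004-09-13

2004-09-13


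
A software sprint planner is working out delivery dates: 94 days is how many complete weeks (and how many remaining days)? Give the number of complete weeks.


Total days: 94
Days per week: 7
Division: 94 / 7 = 13 remainder 3
Complete weeks: 13
Remaining days: 3

13


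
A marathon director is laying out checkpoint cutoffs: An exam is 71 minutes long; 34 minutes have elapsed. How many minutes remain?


Total budget: 71 minutes
Time used: 34 minutes
Remaining: 71 - 34 = 37 minutes
Percent used: 47.9%
Percent remaining: 52.1%

37


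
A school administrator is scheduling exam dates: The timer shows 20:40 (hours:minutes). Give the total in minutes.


Hours: 20
Minutes: 40
Convert hours to minutes: 20 x 60 = 1200
Add remaining minutes: 1200 + 40 = 1240

1240


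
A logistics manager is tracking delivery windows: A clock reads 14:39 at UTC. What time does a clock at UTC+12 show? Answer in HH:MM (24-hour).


Local time: 14:39 at UTC (offset 0h)
Target zone: UTC+12 (offset 12h)
Difference: 12 - (0) = 12 hours
Calculation: 14 + (12) = 26
Wraparound: (26) mod 24 = 2
Result: 02:39

02:39


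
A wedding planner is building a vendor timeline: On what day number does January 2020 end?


Month: January
Year: 2020
January is a 31-day month
Total: 31 days

31


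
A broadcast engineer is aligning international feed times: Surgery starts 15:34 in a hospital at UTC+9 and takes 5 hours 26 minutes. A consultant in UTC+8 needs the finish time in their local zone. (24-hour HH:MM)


Start: 15:34 in UTC+9
Step 1 - add duration:
  minutes: 34 + 26 = 60 (carry 1h)
  hours: 15 + 5 + 1 = 21
  end in UTC+9: 21:00
Step 2 - convert UTC+9 -> UTC+8:
  offset difference: 8 - (9) = -1 hours
  21 + (-1) = 20 -> mod 24 = 20
Result: 20:00 in UTC+8

20:00


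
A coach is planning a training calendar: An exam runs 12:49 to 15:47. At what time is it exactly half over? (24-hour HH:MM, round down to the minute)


Start time: 12:49 = 769 minutes from midnight
End time: 15:47 = 947 minutes from midnight
Sum: 769 + 947 = 1716
Midpoint: 1716 / 2 = 858 minutes
Convert: 858 / 60 = 14 hours, 18 minutes
Result: 14:18

14:18


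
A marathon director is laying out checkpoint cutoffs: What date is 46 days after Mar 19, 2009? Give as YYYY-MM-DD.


Start: 2009-03-19
Adding 46 days
Days remaining in March: 12
After March: 34 days still to add
April 2009: 30 days, 4 remaining
May 2009 has 31 days, need 4
Result: 2009-05-04

2009-05-04


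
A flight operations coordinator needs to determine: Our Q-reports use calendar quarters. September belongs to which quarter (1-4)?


Month: September (month 9)
Q1: January-March (months 1-3)
Q2: April-June (months 4-6)
Q3: July-September (months 7-9)
Q4: October-December (months 10-12)
Month 9 falls in Q3

3


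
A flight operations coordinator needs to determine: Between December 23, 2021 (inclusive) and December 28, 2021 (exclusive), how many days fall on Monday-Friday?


Start: 2021-12-23 (Thursday)
End (exclusive): 2021-12-28 (Tuesday)
Total calendar days: 5
Full weeks: 5 // 7 = 0 -> 0 weekdays
Remaining 5 days starting on Thursday:
  Thu(w), Fri(w), Sat(-), Sun(-), Mon(w) -> 3 weekdays
Total business days: 0 + 3 = 3

3


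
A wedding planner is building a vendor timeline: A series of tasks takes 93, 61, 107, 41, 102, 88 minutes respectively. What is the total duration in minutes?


Durations: 93, 61, 107, 41, 102, 88
Running sum: 93
+ 61 = 154
+ 107 = 261
+ 41 = 302
+ 102 = 404
+ 88 = 492
Total duration: 492 minutes
That is 8 hours and 12 minutes

492


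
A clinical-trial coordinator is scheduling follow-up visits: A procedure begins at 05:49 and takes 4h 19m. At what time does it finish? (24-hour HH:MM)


Start time: 05:49
Adding: 4 hours 19 minutes
Minutes: 49 + 19 = 68
Minute overflow: 68 >= 60, so carry 1 hour, minutes = 8
Hours: 5 + 4 + 1 = 10
Result: 10:08

10:08


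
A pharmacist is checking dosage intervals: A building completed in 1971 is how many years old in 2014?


Birth year: 1971
Current year: 2014
Age = current year - birth year
Age = 2014 - 1971 = 43

43


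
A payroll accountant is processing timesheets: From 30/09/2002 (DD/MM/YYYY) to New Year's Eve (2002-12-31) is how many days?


Start: September 30, 2002
End: December 31, 2002
Days left in September: 0
October: 31
November: 30
December: 31
Sum of remaining months: 92
Total: 0 + 92 = 92

92


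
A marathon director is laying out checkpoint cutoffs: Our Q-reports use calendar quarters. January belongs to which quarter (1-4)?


Month: January (month 1)
Q1: January-March (months 1-3)
Q2: April-June (months 4-6)
Q3: July-September (months 7-9)
Q4: October-December (months 10-12)
Month 1 falls in Q1

1


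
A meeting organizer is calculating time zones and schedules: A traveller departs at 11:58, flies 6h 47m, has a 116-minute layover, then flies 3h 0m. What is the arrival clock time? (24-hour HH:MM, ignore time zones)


Depart: 11:58
Leg 1: +407 min -> 18:45
Layover: +116 min -> 20:41
Leg 2: +180 min -> 23:41
Total travel: 703 minutes = 11h 43m
Arrival: 23:41

23:41


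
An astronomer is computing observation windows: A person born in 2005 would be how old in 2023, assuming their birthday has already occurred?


Birth year: 2005
Current year: 2023
Age = current year - birth year
Age = 2023 - 2005 = 18

18


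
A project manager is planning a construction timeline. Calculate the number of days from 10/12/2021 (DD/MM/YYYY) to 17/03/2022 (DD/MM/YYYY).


Start date: 2021-12-10
End date: 2022-03-17
Dec 2021: +22 days
Jan 2022: +31 days
Feb 2022: +28 days
Mar 2022: +16 days
Total: 97 days

97


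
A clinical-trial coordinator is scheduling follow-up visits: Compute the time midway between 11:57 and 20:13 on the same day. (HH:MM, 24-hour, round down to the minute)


Start time: 11:57 = 717 minutes from midnight
End time: 20:13 = 1213 minutes from midnight
Sum: 717 + 1213 = 1930
Midpoint: 1930 / 2 = 965 minutes
Convert: 965 / 60 = 16 hours, 5 minutes
Result: 16:05

16:05


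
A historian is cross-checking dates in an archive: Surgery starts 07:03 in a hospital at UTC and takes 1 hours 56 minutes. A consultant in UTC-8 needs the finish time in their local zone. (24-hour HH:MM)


Start: 07:03 in UTC
Step 1 - add duration:
  minutes: 3 + 56 = 59
  hours: 7 + 1 + 0 = 8
  end in UTC: 08:59
Step 2 - convert UTC -> UTC-8:
  offset difference: -8 - (0) = -8 hours
  8 + (-8) = 0 -> mod 24 = 0
Result: 00:59 in UTC-8

00:59


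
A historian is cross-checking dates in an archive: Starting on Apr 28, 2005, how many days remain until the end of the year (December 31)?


Start: April 28, 2005
End: December 31, 2005
Days left in April: 2
May: 31
June: 30
July: 31
August: 31
... plus remaining months
Sum of remaining months: 245
Total: 2 + 245 = 247

247


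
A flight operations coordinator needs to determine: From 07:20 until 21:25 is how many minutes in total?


Start time: 07:20 = 440 minutes from midnight
End time: 21:25 = 1285 minutes from midnight
Difference: 1285 - 440 = 845 minutes
That is 14 hours and 5 minutes

845


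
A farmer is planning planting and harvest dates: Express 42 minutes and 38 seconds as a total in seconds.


Minutes: 42
Seconds: 38
Convert minutes to seconds: 42 x 60 = 2520
Add remaining seconds: 2520 + 38 = 2558

2558


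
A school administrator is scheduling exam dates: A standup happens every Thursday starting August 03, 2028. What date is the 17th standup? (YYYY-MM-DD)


First occurrence: 2028-08-03 (occurrence 1)
Each occurrence is 7 days after the previous.
Occurrence 17 is 16 weeks after the first.
16 weeks = 112 days
2028-08-03 + 112 days = 2028-11-23

2028-11-23


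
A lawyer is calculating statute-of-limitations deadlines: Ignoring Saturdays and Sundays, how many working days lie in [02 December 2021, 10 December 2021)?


Start: 2021-12-02 (Thursday)
End (exclusive): 2021-12-10 (Friday)
Total calendar days: 8
Full weeks: 8 // 7 = 1 -> 5 weekdays
Remaining 1 days starting on Thursday:
  Thu(w) -> 1 weekdays
Total business days: 5 + 1 = 6

6


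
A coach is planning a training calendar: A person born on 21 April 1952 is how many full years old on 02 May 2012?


Birth: 1952-04-21
Reference: 2012-05-02
Year difference: 2012 - 1952 = 60
Has birthday (04-21) occurred by 05-02? Yes
Age in full years: 60

60


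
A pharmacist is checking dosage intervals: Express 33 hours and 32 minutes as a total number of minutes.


Hours: 33
Extra minutes: 32
Minutes per hour: 60
Hours to minutes: 33 x 60 = 1980
Total: 1980 + 32 = 2012

2012


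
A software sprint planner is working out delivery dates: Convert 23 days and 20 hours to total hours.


Days: 23
Extra hours: 20
Hours per day: 24
Days to hours: 23 x 24 = 552
Total: 552 + 20 = 572

572


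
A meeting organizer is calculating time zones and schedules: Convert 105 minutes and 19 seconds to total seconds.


Minutes: 105
Extra seconds: 19
Seconds per minute: 60
Minutes to seconds: 105 x 60 = 6300
Total: 6300 + 19 = 6319

6319


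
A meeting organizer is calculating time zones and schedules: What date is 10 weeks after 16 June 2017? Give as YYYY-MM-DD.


Start: 2017-06-16
Weeks to add: 10
Convert to days: 10 x 7 = 70 days
Add 70 days to 2017-06-16
Result: 2017-08-25

2017-08-25


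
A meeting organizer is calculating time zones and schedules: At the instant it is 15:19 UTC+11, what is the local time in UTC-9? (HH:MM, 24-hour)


Local time: 15:19 at UTC+11 (offset 11h)
Target zone: UTC-9 (offset -9h)
Difference: -9 - (11) = -20 hours
Calculation: 15 + (-20) = -5
Wraparound: (-5) mod 24 = 19
Result: 19:19

19:19


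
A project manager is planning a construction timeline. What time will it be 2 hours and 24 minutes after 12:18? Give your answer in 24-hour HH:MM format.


Start time: 12:18
Adding: 2 hours 24 minutes
Minutes: 18 + 24 = 42
Hours: 12 + 2 + 0 = 14
Result: 14:42

14:42


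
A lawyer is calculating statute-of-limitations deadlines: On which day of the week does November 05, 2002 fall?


Date: 2002-11-05
January 1, 2002 is a Tuesday
Day of year: 309
Offset from Jan 1: 308 days
308 mod 7 = 0
Result: Tuesday

Tuesday


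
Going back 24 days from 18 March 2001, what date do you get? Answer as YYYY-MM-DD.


Start: 2001-03-18
Subtracting 24 days
Days already passed in March: 18
After going back through March: 6 more days to subtract
February 2001 has 28 days, need 6
Result: 2001-02-22

2001-02-22


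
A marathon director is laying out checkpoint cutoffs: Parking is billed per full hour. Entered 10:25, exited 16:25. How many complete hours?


Start: 10:25
End: 16:25
Hour difference: 16 - 10 = 6 hours
Minute difference: 25 - 25 = 0 minutes
Total minutes: 360
Complete hours: 360 / 60 = 6 (remainder 0)

6


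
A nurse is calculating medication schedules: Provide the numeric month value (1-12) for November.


Calendar month order:
10. October
11. November <--
12. December
November is month number 11

11


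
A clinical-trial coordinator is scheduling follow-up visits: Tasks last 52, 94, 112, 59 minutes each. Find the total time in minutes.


Durations: 52, 94, 112, 59
Running sum: 52
+ 94 = 146
+ 112 = 258
+ 59 = 317
Total duration: 317 minutes
That is 5 hours and 17 minutes

317


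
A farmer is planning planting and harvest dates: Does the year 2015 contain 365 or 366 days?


Year: 2015
Check leap year rules:
Divisible by 4? No
2015 is not a leap year
Days: 365

365


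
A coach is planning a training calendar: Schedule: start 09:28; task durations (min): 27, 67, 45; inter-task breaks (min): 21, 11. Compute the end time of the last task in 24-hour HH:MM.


Start: 09:28 = 568 min from midnight
  after task 1 (27 min): 09:55
  after break (21 min): 10:16
  after task 2 (67 min): 11:23
  after break (11 min): 11:34
  after task 3 (45 min): 12:19
Total elapsed: 171 minutes
End time: 12:19

12:19


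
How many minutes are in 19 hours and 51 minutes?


Hours: 19
Minutes: 51
Convert hours to minutes: 19 x 60 = 1140
Add remaining minutes: 1140 + 51 = 1191

1191


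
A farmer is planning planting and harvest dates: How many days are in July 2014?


Month: July
Year: 2014
July is a 31-day month
Total: 31 days

31


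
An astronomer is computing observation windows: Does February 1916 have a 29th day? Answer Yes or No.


Year: 1916
Divisible by 4? 1916 / 4 = 479.0 -> Yes
Divisible by 100? 1916 / 100 = 19.16 -> No
Divisible by 4 but not 100, so it IS a leap year

Yes


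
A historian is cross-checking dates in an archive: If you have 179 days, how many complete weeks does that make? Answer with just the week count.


Total days: 179
Days per week: 7
Division: 179 / 7 = 25 remainder 4
Complete weeks: 25
Remaining days: 4

25


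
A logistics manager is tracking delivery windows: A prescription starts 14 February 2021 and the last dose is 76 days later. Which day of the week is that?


Start: 2021-02-14 (Sunday)
Step 1 - find target date: add 76 days
  2021-02-14 + 76 days = 2021-05-01
Step 2 - day of week:
  76 mod 7 = 6
  Sunday + 6 days -> Saturday
Result: Saturday (2021-05-01)

Saturday


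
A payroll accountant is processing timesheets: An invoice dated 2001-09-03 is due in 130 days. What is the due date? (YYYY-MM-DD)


Start: 2001-09-03
Adding 130 days
Days remaining in September: 27
After September: 103 days still to add
October 2001: 31 days, 72 remaining
November 2001: 30 days, 42 remaining
December 2001: 31 days, 11 remaining
January 2002 has 31 days, need 11
Result: 2002-01-11

2002-01-11


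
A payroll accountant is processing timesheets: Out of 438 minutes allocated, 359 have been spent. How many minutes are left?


Total budget: 438 minutes
Time used: 359 minutes
Remaining: 438 - 359 = 79 minutes
Percent used: 82.0%
Percent remaining: 18.0%

79


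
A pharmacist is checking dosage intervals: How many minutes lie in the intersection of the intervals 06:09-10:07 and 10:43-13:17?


Interval A: [369, 607] minutes from midnight
Interval B: [643, 797] minutes from midnight
Overlap start = max(369, 643) = 643
Overlap end = min(607, 797) = 607
End <= start, so the intervals do not overlap: 0 minutes

0


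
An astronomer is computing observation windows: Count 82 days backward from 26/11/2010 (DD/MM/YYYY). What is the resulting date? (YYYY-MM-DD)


Start: 2010-11-26
Subtracting 82 days
Days already passed in November: 26
After going back through November: 56 more days to subtract
October 2010: 31 days, 25 remaining
September 2010 has 30 days, need 25
Result: 2010-09-05

2010-09-05


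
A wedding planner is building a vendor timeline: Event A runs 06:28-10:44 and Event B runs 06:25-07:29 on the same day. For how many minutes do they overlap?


Interval A: [388, 644] minutes from midnight
Interval B: [385, 449] minutes from midnight
Overlap start = max(388, 385) = 388
Overlap end = min(644, 449) = 449
Overlap = 449 - 388 = 61 minutes

61


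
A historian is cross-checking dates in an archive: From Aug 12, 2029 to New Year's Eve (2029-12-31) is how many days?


Start: August 12, 2029
End: December 31, 2029
Days left in August: 19
September: 30
October: 31
November: 30
December: 31
Sum of remaining months: 122
Total: 19 + 122 = 141

141


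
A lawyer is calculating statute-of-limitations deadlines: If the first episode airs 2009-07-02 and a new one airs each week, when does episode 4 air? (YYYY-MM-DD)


First occurrence: 2009-07-02 (occurrence 1)
Each occurrence is 7 days after the previous.
Occurrence 4 is 3 weeks after the first.
3 weeks = 21 days
2009-07-02 + 21 days = 2009-07-23

2009-07-23


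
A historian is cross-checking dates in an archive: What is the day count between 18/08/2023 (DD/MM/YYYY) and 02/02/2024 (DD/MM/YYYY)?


Start date: 2023-08-18
End date: 2024-02-02
Aug 2023: +14 days
Sep 2023: +30 days
Oct 2023: +31 days
... (4 more months)
Total: 168 days

168
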